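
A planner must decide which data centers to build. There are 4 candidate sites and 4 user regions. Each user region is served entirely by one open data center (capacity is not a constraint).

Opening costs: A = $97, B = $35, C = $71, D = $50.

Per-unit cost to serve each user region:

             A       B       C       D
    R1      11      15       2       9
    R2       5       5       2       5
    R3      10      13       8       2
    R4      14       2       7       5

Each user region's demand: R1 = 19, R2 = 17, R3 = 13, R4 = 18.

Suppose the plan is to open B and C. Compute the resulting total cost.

Each user region is assigned to its cheapest site among the open ones.
{B, C}: R1→C 2·19=38, R2→C 2·17=34, R3→C 8·13=104, R4→B 2·18=36. Service 212; fixed 106; total 318.

Total cost: 318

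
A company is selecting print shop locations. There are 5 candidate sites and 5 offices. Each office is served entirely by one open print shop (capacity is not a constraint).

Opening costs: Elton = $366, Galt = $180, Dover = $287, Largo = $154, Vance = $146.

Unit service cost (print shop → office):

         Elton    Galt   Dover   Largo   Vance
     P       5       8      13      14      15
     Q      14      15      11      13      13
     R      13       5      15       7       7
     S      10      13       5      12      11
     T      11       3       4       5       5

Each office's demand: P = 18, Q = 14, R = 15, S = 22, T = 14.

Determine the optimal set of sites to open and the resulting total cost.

For any fixed open set, each office goes to its cheapest open site; total = fixed + service.
{Galt}: P→Galt 8·18=144, Q→Galt 15·14=210, R→Galt 5·15=75, S→Galt 13·22=286, T→Galt 3·14=42. Service 757; fixed 180; total 937.
{Galt, Dover}: service 525 + fixed 467 = 992
{Galt, Vance}: service 685 + fixed 326 = 1011
{Elton, Galt, Dover, Largo, Vance}: P→Elton 5·18=90, Q→Dover 11·14=154, R→Galt 5·15=75, S→Dover 5·22=110, T→Galt 3·14=42. Service 471; fixed 1133; total 1604.
No other subset beats 937.

Open Galt only; minimum total cost 937.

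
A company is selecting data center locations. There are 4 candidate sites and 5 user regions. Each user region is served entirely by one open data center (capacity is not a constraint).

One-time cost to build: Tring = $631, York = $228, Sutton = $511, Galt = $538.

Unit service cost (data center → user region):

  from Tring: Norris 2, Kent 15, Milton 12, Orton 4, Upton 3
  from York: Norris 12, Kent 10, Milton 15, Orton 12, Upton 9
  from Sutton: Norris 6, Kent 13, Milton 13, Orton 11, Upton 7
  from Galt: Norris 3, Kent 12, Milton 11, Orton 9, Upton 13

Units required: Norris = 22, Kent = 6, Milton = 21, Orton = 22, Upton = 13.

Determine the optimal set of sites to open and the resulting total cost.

Open Tring only; minimum total cost 1144.

For any fixed open set, each user region goes to its cheapest open site; total = fixed + service.
{Tring}: Norris→Tring 2·22=44, Kent→Tring 15·6=90, Milton→Tring 12·21=252, Orton→Tring 4·22=88, Upton→Tring 3·13=39. Service 513; fixed 631; total 1144.
{York}: service 1020 + fixed 228 = 1248
{Galt}: service 736 + fixed 538 = 1274
{Tring, York, Sutton, Galt}: Norris→Tring 2·22=44, Kent→York 10·6=60, Milton→Galt 11·21=231, Orton→Tring 4·22=88, Upton→Tring 3·13=39. Service 462; fixed 1908; total 2370.
No other subset beats 1144.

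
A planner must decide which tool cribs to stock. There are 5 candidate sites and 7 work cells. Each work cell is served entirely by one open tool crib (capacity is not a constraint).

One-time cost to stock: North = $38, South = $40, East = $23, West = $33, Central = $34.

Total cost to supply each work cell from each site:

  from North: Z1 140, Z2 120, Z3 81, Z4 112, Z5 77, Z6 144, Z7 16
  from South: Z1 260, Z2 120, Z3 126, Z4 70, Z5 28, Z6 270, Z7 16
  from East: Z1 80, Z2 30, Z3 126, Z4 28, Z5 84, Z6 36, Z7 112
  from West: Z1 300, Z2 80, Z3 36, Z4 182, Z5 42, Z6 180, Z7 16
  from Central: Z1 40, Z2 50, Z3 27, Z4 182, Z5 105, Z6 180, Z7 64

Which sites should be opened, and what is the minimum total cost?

Open South, East and Central; minimum total cost 302.

For any fixed open set, each work cell goes to its cheapest open site; total = fixed + service.
{South, East, Central}: Z1→Central 40, Z2→East 30, Z3→Central 27, Z4→East 28, Z5→South 28, Z6→East 36, Z7→South 16. Service 205; fixed 97; total 302.
{East, West, Central}: service 219 + fixed 90 = 309
{East, West}: Z1→East 80, Z2→East 30, Z3→West 36, Z4→East 28, Z5→West 42, Z6→East 36, Z7→West 16. Service 268; fixed 56; total 324.
{North, South, East, West, Central}: service 205 + fixed 168 = 373
No other subset beats 302.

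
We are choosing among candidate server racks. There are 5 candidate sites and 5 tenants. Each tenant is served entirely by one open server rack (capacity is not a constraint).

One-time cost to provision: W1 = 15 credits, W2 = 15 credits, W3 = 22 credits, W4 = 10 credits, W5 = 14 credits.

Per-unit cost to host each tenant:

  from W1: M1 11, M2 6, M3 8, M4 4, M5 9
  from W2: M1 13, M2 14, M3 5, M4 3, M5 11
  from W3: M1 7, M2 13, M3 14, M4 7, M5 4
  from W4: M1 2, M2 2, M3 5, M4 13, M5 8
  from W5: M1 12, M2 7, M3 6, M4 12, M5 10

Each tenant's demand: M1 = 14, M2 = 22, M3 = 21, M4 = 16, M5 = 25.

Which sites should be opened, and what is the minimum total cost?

For any fixed open set, each tenant goes to its cheapest open site; total = fixed + service.
{W2, W3, W4}: M1→W4 2·14=28, M2→W4 2·22=44, M3→W2 5·21=105, M4→W2 3·16=48, M5→W3 4·25=100. Service 325; fixed 47; total 372.
{W2, W3, W4, W5}: service 325 + fixed 61 = 386
{W1, W2, W3, W4}: service 325 + fixed 62 = 387
{W1, W2, W3, W4, W5}: M1→W4 2·14=28, M2→W4 2·22=44, M3→W2 5·21=105, M4→W2 3·16=48, M5→W3 4·25=100. Service 325; fixed 76; total 401.
No other subset beats 372.

Open W2, W3 and W4; minimum total cost 372.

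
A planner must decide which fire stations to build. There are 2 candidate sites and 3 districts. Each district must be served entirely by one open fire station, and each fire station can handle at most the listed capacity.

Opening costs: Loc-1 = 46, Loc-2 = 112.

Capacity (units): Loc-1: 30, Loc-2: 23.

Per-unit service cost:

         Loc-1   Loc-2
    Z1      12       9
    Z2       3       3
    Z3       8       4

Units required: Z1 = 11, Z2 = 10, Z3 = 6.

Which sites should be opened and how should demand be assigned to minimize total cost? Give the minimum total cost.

Minimum total cost: 256

Open {Loc-1}: Z1→Loc-1 12·11=132, Z2→Loc-1 3·10=30, Z3→Loc-1 8·6=48.
Loads: Loc-1 carries 27/30. Service 210; fixed 46; total 256.
Next best feasible plan costs 311.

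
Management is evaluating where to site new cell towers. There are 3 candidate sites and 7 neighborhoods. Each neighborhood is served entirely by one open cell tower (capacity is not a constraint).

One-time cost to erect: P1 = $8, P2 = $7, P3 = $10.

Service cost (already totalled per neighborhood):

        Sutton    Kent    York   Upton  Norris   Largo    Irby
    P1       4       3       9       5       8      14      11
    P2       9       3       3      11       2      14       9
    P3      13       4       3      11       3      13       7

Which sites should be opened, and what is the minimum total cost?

Open P1 and P2; minimum total cost 55.

For any fixed open set, each neighborhood goes to its cheapest open site; total = fixed + service.
{P1, P2}: Sutton→P1 4, Kent→P1 3, York→P2 3, Upton→P1 5, Norris→P2 2, Largo→P1 14, Irby→P2 9. Service 40; fixed 15; total 55.
{P1, P3}: service 38 + fixed 18 = 56
{P2}: Sutton→P2 9, Kent→P2 3, York→P2 3, Upton→P2 11, Norris→P2 2, Largo→P2 14, Irby→P2 9. Service 51; fixed 7; total 58.
{P1, P2, P3}: Sutton→P1 4, Kent→P1 3, York→P2 3, Upton→P1 5, Norris→P2 2, Largo→P3 13, Irby→P3 7. Service 37; fixed 25; total 62.
No other subset beats 55.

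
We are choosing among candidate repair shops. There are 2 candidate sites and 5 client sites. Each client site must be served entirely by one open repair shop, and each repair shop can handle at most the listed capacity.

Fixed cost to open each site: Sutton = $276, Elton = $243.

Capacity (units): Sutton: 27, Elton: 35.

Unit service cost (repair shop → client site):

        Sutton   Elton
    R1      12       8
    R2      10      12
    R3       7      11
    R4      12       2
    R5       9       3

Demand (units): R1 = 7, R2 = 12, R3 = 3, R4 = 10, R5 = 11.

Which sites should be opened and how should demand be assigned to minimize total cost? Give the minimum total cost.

Minimum total cost: 769

Open {Sutton, Elton}: R1→Elton 8·7=56, R2→Sutton 10·12=120, R3→Sutton 7·3=21, R4→Elton 2·10=20, R5→Elton 3·11=33.
Loads: Sutton carries 15/27, Elton carries 28/35. Service 250; fixed 519; total 769.
Next best feasible plan costs 781.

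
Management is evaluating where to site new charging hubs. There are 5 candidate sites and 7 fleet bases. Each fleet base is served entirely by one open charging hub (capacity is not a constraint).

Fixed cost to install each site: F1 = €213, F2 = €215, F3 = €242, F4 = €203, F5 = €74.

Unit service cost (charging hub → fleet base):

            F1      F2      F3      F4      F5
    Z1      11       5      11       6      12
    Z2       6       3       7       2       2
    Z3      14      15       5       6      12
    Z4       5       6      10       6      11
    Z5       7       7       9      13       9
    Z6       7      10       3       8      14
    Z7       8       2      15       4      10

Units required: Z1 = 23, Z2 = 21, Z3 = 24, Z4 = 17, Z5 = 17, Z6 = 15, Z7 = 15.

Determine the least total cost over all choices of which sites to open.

Minimum total cost: 1030

For any fixed open set, each fleet base goes to its cheapest open site; total = fixed + service.
{F4}: Z1→F4 6·23=138, Z2→F4 2·21=42, Z3→F4 6·24=144, Z4→F4 6·17=102, Z5→F4 13·17=221, Z6→F4 8·15=120, Z7→F4 4·15=60. Service 827; fixed 203; total 1030.
{F4, F5}: service 759 + fixed 277 = 1036
{F2, F3}: Z1→F2 5·23=115, Z2→F2 3·21=63, Z3→F3 5·24=120, Z4→F2 6·17=102, Z5→F2 7·17=119, Z6→F3 3·15=45, Z7→F2 2·15=30. Service 594; fixed 457; total 1051.
{F1, F2, F3, F4, F5}: service 556 + fixed 947 = 1503
No other subset beats 1030.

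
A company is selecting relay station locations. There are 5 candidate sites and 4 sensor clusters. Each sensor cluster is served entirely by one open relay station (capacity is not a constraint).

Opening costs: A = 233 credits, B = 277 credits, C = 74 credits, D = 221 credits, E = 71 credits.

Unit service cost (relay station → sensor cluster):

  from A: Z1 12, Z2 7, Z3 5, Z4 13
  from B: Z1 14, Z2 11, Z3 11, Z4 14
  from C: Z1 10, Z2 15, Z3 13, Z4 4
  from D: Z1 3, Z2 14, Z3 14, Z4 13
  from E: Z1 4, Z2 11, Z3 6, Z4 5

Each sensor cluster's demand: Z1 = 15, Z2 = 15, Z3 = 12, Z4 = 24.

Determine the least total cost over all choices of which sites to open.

For any fixed open set, each sensor cluster goes to its cheapest open site; total = fixed + service.
{E}: Z1→E 4·15=60, Z2→E 11·15=165, Z3→E 6·12=72, Z4→E 5·24=120. Service 417; fixed 71; total 488.
{C, E}: service 393 + fixed 145 = 538
{A, E}: service 345 + fixed 304 = 649
{A, B, C, D, E}: service 306 + fixed 876 = 1182
No other subset beats 488.

Minimum total cost: 488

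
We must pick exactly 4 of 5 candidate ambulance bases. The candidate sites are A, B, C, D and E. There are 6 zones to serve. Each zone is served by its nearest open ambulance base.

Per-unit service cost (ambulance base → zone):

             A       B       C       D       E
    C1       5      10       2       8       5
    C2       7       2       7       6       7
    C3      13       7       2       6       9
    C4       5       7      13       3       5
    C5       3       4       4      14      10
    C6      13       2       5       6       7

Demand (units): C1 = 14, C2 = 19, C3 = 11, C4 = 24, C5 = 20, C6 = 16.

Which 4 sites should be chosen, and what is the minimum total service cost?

With exactly 4 open, each zone uses its cheapest among the chosen.
{A, B, C, D}: C1→C 2·14=28, C2→B 2·19=38, C3→C 2·11=22, C4→D 3·24=72, C5→A 3·20=60, C6→B 2·16=32. Service cost 252.
{B, C, D, E}: service cost 272
{A, B, C, E}: service cost 300
Among all 5 size-4 choices, {A, B, C, D} is lowest.

Choose A, B, C and D; total service cost 252.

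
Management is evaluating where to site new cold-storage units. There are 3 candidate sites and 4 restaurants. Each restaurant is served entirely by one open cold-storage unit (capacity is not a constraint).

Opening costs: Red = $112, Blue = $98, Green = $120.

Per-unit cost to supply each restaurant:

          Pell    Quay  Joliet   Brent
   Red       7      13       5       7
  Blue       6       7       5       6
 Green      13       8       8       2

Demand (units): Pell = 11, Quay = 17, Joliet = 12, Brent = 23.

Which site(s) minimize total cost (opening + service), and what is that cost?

For any fixed open set, each restaurant goes to its cheapest open site; total = fixed + service.
{Blue}: Pell→Blue 6·11=66, Quay→Blue 7·17=119, Joliet→Blue 5·12=60, Brent→Blue 6·23=138. Service 383; fixed 98; total 481.
{Blue, Green}: service 291 + fixed 218 = 509
{Green}: service 421 + fixed 120 = 541
{Red, Blue, Green}: service 291 + fixed 330 = 621
No other subset beats 481.

Open Blue only; minimum total cost 481.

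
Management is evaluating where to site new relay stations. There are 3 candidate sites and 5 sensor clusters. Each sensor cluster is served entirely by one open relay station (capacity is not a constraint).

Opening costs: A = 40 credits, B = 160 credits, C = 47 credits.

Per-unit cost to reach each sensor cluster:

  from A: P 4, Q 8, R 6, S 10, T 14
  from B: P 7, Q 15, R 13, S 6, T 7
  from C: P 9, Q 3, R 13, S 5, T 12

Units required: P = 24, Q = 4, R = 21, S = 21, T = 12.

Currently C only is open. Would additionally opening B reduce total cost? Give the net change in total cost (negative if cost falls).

Current service cost with {C}: 750.
Adding B: each sensor cluster re-picks its cheapest; new service cost 642, saving 108.
Extra fixed cost: 160. Net change = 160 − 108 = 52.
(Totals: 797 → 849.)

No — net change +52 (cost rises by 52).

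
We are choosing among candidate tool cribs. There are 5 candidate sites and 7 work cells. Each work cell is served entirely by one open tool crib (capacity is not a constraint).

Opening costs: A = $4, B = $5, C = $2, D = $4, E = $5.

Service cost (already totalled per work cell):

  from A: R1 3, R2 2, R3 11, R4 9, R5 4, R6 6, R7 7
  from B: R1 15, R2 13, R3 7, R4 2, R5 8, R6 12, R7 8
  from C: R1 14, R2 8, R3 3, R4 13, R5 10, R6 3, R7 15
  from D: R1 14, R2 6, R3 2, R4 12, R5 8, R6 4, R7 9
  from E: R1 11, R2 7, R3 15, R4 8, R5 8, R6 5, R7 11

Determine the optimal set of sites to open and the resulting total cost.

Open A, B and C; minimum total cost 35.

For any fixed open set, each work cell goes to its cheapest open site; total = fixed + service.
{A, B, C}: R1→A 3, R2→A 2, R3→C 3, R4→B 2, R5→A 4, R6→C 3, R7→A 7. Service 24; fixed 11; total 35.
{A, B, D}: service 24 + fixed 13 = 37
{A, C}: service 31 + fixed 6 = 37
{A, B, C, D, E}: R1→A 3, R2→A 2, R3→D 2, R4→B 2, R5→A 4, R6→C 3, R7→A 7. Service 23; fixed 20; total 43.
No other subset beats 35.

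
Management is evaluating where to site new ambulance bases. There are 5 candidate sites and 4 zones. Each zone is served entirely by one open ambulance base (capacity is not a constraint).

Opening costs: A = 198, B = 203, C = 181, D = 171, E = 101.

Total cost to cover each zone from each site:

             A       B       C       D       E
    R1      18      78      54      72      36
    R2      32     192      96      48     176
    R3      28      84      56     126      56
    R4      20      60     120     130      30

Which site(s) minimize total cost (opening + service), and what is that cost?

For any fixed open set, each zone goes to its cheapest open site; total = fixed + service.
{A}: R1→A 18, R2→A 32, R3→A 28, R4→A 20. Service 98; fixed 198; total 296.
{A, E}: service 98 + fixed 299 = 397
{E}: service 298 + fixed 101 = 399
{A, B, C, D, E}: service 98 + fixed 854 = 952
No other subset beats 296.

Open A only; minimum total cost 296.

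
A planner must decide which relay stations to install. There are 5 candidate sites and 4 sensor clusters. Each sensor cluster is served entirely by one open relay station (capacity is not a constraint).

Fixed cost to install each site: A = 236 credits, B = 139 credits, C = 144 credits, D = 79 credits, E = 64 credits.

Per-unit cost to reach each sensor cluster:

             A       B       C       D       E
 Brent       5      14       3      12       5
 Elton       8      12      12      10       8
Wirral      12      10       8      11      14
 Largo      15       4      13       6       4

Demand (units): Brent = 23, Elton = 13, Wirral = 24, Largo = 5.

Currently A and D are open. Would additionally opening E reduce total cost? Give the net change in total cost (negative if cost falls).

No — net change +54 (cost rises by 54).

Current service cost with {A, D}: 513.
Adding E: each sensor cluster re-picks its cheapest; new service cost 503, saving 10.
Extra fixed cost: 64. Net change = 64 − 10 = 54.
(Totals: 828 → 882.)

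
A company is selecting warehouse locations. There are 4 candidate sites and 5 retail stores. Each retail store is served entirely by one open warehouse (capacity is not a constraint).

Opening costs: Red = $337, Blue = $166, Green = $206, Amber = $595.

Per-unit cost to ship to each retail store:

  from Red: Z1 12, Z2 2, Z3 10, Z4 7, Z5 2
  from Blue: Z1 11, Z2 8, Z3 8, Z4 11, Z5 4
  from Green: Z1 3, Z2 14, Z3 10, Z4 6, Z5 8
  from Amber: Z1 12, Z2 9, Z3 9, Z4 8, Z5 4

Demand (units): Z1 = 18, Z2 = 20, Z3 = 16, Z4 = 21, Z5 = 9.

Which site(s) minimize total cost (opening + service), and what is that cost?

For any fixed open set, each retail store goes to its cheapest open site; total = fixed + service.
{Blue, Green}: Z1→Green 3·18=54, Z2→Blue 8·20=160, Z3→Blue 8·16=128, Z4→Green 6·21=126, Z5→Blue 4·9=36. Service 504; fixed 372; total 876.
{Green}: service 692 + fixed 206 = 898
{Red}: Z1→Red 12·18=216, Z2→Red 2·20=40, Z3→Red 10·16=160, Z4→Red 7·21=147, Z5→Red 2·9=18. Service 581; fixed 337; total 918.
{Red, Blue, Green, Amber}: service 366 + fixed 1304 = 1670
(All 15 nonempty subsets were checked; Blue and Green is lowest.)

Open Blue and Green; minimum total cost 876.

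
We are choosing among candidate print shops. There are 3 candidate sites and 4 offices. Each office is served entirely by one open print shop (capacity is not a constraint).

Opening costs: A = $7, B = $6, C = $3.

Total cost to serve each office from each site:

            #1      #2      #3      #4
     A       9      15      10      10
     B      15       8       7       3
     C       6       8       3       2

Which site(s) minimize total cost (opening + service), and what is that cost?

Open C only; minimum total cost 22.

For any fixed open set, each office goes to its cheapest open site; total = fixed + service.
{C}: #1→C 6, #2→C 8, #3→C 3, #4→C 2. Service 19; fixed 3; total 22.
{B, C}: #1→C 6, #2→B 8, #3→C 3, #4→C 2. Service 19; fixed 9; total 28.
{A, C}: service 19 + fixed 10 = 29
{A, B, C}: #1→C 6, #2→B 8, #3→C 3, #4→C 2. Service 19; fixed 16; total 35.
No other subset beats 22.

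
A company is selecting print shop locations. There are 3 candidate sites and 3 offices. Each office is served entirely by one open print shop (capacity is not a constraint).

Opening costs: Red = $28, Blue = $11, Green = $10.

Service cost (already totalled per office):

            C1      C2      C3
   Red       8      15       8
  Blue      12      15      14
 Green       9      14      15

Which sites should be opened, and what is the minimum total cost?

For any fixed open set, each office goes to its cheapest open site; total = fixed + service.
{Green}: C1→Green 9, C2→Green 14, C3→Green 15. Service 38; fixed 10; total 48.
{Blue}: C1→Blue 12, C2→Blue 15, C3→Blue 14. Service 41; fixed 11; total 52.
{Blue, Green}: service 37 + fixed 21 = 58
{Red, Blue, Green}: C1→Red 8, C2→Green 14, C3→Red 8. Service 30; fixed 49; total 79.
(All 7 nonempty subsets were checked; Green only is lowest.)

Open Green only; minimum total cost 48.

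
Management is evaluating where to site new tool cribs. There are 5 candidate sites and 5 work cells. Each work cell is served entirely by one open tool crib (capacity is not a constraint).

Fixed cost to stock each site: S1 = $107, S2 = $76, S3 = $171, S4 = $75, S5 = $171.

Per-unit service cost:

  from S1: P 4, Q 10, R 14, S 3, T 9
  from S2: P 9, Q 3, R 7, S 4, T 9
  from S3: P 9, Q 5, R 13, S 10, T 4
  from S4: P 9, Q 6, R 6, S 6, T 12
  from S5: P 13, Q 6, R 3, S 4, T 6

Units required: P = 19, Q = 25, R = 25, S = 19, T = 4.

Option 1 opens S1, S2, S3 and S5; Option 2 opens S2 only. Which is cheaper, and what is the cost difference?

Option 1: {S1, S2, S3, S5}: P→S1 4·19=76, Q→S2 3·25=75, R→S5 3·25=75, S→S1 3·19=57, T→S3 4·4=16. Service 299; fixed 525; total 824.
Option 2: {S2}: P→S2 9·19=171, Q→S2 3·25=75, R→S2 7·25=175, S→S2 4·19=76, T→S2 9·4=36. Service 533; fixed 76; total 609.
Difference: |824 − 609| = 215.

Option 2 is cheaper by 215.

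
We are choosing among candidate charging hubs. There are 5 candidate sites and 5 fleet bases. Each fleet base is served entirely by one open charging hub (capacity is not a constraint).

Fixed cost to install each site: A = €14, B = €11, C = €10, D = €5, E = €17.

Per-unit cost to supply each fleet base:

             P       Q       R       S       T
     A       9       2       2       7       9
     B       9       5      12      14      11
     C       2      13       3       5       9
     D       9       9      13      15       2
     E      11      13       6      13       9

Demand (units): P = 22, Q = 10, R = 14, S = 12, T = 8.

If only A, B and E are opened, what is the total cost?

Total cost: 444

Each fleet base is assigned to its cheapest site among the open ones.
{A, B, E}: P→A 9·22=198, Q→A 2·10=20, R→A 2·14=28, S→A 7·12=84, T→A 9·8=72. Service 402; fixed 42; total 444.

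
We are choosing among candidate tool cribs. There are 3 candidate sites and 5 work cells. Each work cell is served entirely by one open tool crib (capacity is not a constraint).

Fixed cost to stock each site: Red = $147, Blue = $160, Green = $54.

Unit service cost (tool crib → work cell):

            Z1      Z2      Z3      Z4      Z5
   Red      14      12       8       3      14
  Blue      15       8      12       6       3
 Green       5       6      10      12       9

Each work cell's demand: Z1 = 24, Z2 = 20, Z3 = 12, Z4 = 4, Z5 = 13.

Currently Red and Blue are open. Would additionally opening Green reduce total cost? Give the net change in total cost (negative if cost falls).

Yes — net change −202 (cost falls by 202).

Current service cost with {Red, Blue}: 643.
Adding Green: each work cell re-picks its cheapest; new service cost 387, saving 256.
Extra fixed cost: 54. Net change = 54 − 256 = -202.
(Totals: 950 → 748.)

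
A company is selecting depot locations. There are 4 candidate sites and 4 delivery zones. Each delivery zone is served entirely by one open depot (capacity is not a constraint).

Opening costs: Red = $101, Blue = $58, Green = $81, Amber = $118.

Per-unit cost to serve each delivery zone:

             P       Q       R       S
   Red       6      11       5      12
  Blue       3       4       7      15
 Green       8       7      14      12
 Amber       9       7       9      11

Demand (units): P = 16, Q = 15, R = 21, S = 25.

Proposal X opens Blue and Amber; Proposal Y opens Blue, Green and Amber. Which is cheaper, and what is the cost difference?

Proposal X: {Blue, Amber}: P→Blue 3·16=48, Q→Blue 4·15=60, R→Blue 7·21=147, S→Amber 11·25=275. Service 530; fixed 176; total 706.
Proposal Y: {Blue, Green, Amber}: P→Blue 3·16=48, Q→Blue 4·15=60, R→Blue 7·21=147, S→Amber 11·25=275. Service 530; fixed 257; total 787.
Difference: |706 − 787| = 81.

Proposal X is cheaper by 81.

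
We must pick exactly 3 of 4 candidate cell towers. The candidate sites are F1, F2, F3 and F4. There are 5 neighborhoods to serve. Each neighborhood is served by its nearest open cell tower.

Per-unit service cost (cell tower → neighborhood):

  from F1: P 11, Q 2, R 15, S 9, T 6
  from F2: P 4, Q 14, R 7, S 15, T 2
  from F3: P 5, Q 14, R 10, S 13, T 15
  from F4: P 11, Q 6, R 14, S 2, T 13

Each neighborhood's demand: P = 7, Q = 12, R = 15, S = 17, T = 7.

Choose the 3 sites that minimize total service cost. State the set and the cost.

Choose F1, F2 and F4; total service cost 205.

With exactly 3 open, each neighborhood uses its cheapest among the chosen.
{F1, F2, F4}: P→F2 4·7=28, Q→F1 2·12=24, R→F2 7·15=105, S→F4 2·17=34, T→F2 2·7=14. Service cost 205.
{F2, F3, F4}: service cost 253
{F1, F3, F4}: service cost 285
Among all 4 size-3 choices, {F1, F2, F4} is lowest.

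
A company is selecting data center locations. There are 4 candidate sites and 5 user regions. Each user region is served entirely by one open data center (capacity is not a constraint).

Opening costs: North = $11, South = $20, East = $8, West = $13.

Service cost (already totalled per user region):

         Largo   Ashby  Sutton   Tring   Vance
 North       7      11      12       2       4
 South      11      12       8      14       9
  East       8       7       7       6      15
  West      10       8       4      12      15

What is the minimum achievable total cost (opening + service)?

Minimum total cost: 46

For any fixed open set, each user region goes to its cheapest open site; total = fixed + service.
{North, East}: Largo→North 7, Ashby→East 7, Sutton→East 7, Tring→North 2, Vance→North 4. Service 27; fixed 19; total 46.
{North}: service 36 + fixed 11 = 47
{North, West}: Largo→North 7, Ashby→West 8, Sutton→West 4, Tring→North 2, Vance→North 4. Service 25; fixed 24; total 49.
{North, South, East, West}: Largo→North 7, Ashby→East 7, Sutton→West 4, Tring→North 2, Vance→North 4. Service 24; fixed 52; total 76.
(All 15 nonempty subsets were checked; North and East is lowest.)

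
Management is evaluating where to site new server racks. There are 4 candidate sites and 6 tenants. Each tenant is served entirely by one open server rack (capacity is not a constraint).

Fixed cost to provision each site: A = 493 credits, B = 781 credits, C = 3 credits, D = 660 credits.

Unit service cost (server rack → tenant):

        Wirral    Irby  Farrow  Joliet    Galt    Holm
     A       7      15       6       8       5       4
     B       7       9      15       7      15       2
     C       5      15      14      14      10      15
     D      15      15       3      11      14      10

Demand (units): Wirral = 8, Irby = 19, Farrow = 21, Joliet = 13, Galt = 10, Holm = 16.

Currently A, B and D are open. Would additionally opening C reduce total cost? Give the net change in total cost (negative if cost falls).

Current service cost with {A, B, D}: 463.
Adding C: each tenant re-picks its cheapest; new service cost 447, saving 16.
Extra fixed cost: 3. Net change = 3 − 16 = -13.
(Totals: 2397 → 2384.)

Yes — net change −13 (cost falls by 13).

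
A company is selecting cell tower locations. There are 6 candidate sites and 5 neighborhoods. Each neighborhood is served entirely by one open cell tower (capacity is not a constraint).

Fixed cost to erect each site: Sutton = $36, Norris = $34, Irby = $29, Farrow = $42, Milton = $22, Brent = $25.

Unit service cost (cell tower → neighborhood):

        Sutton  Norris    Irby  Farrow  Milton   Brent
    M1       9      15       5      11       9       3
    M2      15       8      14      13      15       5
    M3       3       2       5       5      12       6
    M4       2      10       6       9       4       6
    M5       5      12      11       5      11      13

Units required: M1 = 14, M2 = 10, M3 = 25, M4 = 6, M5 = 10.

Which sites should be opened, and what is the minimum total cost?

For any fixed open set, each neighborhood goes to its cheapest open site; total = fixed + service.
{Sutton, Brent}: M1→Brent 3·14=42, M2→Brent 5·10=50, M3→Sutton 3·25=75, M4→Sutton 2·6=12, M5→Sutton 5·10=50. Service 229; fixed 61; total 290.
{Sutton, Norris, Brent}: M1→Brent 3·14=42, M2→Brent 5·10=50, M3→Norris 2·25=50, M4→Sutton 2·6=12, M5→Sutton 5·10=50. Service 204; fixed 95; total 299.
{Sutton, Milton, Brent}: service 229 + fixed 83 = 312
{Sutton, Norris, Irby, Farrow, Milton, Brent}: service 204 + fixed 188 = 392
No other subset beats 290.

Open Sutton and Brent; minimum total cost 290.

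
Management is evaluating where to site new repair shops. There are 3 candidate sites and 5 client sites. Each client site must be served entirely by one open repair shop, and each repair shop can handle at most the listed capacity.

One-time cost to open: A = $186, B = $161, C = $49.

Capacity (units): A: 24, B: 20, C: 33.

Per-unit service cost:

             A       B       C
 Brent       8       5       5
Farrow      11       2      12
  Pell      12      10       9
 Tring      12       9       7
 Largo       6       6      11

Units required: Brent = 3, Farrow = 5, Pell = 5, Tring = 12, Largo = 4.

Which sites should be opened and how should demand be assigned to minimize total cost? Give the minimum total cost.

Open {C}: Brent→C 5·3=15, Farrow→C 12·5=60, Pell→C 9·5=45, Tring→C 7·12=84, Largo→C 11·4=44.
Loads: C carries 29/33. Service 248; fixed 49; total 297.
Next best feasible plan costs 388.

Minimum total cost: 297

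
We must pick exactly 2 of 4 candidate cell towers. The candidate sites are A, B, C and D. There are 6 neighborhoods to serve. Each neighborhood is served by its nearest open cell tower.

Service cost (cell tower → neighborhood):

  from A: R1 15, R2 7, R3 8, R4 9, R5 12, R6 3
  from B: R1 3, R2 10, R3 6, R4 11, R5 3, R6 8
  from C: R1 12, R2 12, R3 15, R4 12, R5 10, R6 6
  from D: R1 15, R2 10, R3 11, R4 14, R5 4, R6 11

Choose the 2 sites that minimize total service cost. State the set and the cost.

With exactly 2 open, each neighborhood uses its cheapest among the chosen.
{A, B}: R1→B 3, R2→A 7, R3→B 6, R4→A 9, R5→B 3, R6→A 3. Service cost 31.
{B, C}: service cost 39
{B, D}: service cost 41
Among all 6 size-2 choices, {A, B} is lowest.

Choose A and B; total service cost 31.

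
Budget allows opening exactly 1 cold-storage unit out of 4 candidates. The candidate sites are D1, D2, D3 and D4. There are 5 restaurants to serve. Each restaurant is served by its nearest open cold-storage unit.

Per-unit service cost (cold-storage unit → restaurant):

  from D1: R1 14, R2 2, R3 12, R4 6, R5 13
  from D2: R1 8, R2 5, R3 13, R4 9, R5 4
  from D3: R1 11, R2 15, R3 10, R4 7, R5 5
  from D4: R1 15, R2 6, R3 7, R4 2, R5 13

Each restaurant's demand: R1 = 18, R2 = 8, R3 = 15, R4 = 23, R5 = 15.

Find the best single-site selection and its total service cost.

Choose D2 only; total service cost 646.

With exactly 1 open, each restaurant uses its cheapest among the chosen.
{D2}: R1→D2 8·18=144, R2→D2 5·8=40, R3→D2 13·15=195, R4→D2 9·23=207, R5→D2 4·15=60. Service cost 646.
{D4}: service cost 664
{D3}: service cost 704
Among all 4 size-1 choices, {D2} is lowest.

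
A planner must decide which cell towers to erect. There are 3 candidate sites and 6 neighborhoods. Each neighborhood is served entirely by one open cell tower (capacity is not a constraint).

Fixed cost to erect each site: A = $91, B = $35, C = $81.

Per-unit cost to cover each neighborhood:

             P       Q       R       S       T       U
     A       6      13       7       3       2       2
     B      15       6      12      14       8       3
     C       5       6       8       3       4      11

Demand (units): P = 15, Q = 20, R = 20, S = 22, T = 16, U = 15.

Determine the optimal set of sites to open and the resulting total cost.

Open A and B; minimum total cost 604.

For any fixed open set, each neighborhood goes to its cheapest open site; total = fixed + service.
{A, B}: P→A 6·15=90, Q→B 6·20=120, R→A 7·20=140, S→A 3·22=66, T→A 2·16=32, U→A 2·15=30. Service 478; fixed 126; total 604.
{A, C}: service 463 + fixed 172 = 635
{B, C}: service 530 + fixed 116 = 646
{A, B, C}: service 463 + fixed 207 = 670
No other subset beats 604.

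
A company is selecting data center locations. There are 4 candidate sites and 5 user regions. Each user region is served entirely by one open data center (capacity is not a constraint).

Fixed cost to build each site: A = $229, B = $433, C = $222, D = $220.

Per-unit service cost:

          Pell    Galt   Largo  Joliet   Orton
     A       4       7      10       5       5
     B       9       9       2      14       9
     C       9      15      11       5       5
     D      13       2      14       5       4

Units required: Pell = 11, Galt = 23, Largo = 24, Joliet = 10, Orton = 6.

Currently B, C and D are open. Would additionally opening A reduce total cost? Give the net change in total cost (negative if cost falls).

No — net change +174 (cost rises by 174).

Current service cost with {B, C, D}: 267.
Adding A: each user region re-picks its cheapest; new service cost 212, saving 55.
Extra fixed cost: 229. Net change = 229 − 55 = 174.
(Totals: 1142 → 1316.)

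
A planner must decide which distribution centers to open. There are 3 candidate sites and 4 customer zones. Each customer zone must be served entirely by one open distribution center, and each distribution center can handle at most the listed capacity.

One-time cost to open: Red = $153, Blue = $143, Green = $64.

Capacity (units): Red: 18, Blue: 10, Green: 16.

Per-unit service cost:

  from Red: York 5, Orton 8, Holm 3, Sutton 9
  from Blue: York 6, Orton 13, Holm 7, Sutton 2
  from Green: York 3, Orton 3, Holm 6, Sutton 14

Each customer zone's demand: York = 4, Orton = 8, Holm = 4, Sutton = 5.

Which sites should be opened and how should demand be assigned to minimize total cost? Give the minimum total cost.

Open {Blue, Green}: York→Green 3·4=12, Orton→Green 3·8=24, Holm→Green 6·4=24, Sutton→Blue 2·5=10.
Loads: Blue carries 5/10, Green carries 16/16. Service 70; fixed 207; total 277.
Next best feasible plan costs 281.

Minimum total cost: 277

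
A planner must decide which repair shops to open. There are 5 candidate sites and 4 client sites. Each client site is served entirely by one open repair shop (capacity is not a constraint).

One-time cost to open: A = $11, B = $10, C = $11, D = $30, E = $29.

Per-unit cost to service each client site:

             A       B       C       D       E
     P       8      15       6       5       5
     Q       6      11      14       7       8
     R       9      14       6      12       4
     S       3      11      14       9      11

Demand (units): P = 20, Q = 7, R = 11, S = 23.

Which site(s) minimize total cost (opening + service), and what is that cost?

Open A and E; minimum total cost 295.

For any fixed open set, each client site goes to its cheapest open site; total = fixed + service.
{A, E}: P→E 5·20=100, Q→A 6·7=42, R→E 4·11=44, S→A 3·23=69. Service 255; fixed 40; total 295.
{A, B, E}: service 255 + fixed 50 = 305
{A, C, E}: service 255 + fixed 51 = 306
{A, B, C, D, E}: service 255 + fixed 91 = 346
No other subset beats 295.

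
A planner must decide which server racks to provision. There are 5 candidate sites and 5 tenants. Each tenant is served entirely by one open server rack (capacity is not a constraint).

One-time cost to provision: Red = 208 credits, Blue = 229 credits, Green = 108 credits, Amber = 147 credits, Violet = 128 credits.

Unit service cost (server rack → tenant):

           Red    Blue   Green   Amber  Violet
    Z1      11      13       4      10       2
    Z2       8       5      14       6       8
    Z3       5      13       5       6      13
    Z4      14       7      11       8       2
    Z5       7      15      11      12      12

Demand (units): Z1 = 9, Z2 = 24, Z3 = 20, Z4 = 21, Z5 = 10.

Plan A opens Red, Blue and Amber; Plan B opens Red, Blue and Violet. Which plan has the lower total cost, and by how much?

Plan B is cheaper by 196.

Plan A: {Red, Blue, Amber}: Z1→Amber 10·9=90, Z2→Blue 5·24=120, Z3→Red 5·20=100, Z4→Blue 7·21=147, Z5→Red 7·10=70. Service 527; fixed 584; total 1111.
Plan B: {Red, Blue, Violet}: Z1→Violet 2·9=18, Z2→Blue 5·24=120, Z3→Red 5·20=100, Z4→Violet 2·21=42, Z5→Red 7·10=70. Service 350; fixed 565; total 915.
Difference: |1111 − 915| = 196.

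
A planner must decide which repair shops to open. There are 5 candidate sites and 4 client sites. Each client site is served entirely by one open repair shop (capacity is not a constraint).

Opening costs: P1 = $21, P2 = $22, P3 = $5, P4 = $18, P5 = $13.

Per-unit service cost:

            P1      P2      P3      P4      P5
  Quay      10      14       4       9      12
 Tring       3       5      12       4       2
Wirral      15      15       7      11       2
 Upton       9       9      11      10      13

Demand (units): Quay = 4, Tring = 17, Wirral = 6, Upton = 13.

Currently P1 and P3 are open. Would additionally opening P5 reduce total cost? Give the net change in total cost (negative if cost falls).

Current service cost with {P1, P3}: 226.
Adding P5: each client site re-picks its cheapest; new service cost 179, saving 47.
Extra fixed cost: 13. Net change = 13 − 47 = -34.
(Totals: 252 → 218.)

Yes — net change −34 (cost falls by 34).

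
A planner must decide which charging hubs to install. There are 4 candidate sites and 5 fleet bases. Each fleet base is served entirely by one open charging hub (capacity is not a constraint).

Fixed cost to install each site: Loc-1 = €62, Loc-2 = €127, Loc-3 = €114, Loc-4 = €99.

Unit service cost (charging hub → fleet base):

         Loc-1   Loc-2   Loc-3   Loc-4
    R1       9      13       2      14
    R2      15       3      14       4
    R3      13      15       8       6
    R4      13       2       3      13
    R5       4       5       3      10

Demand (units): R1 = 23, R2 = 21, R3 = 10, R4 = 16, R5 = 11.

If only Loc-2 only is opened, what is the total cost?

Total cost: 726

Each fleet base is assigned to its cheapest site among the open ones.
{Loc-2}: R1→Loc-2 13·23=299, R2→Loc-2 3·21=63, R3→Loc-2 15·10=150, R4→Loc-2 2·16=32, R5→Loc-2 5·11=55. Service 599; fixed 127; total 726.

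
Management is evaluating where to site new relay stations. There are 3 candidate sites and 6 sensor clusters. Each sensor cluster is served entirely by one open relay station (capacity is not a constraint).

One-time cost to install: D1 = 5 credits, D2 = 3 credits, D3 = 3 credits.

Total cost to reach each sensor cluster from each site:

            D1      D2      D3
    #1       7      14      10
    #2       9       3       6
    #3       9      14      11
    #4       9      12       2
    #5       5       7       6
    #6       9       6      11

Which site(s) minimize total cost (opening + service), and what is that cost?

Open D1, D2 and D3; minimum total cost 43.

For any fixed open set, each sensor cluster goes to its cheapest open site; total = fixed + service.
{D1, D2, D3}: #1→D1 7, #2→D2 3, #3→D1 9, #4→D3 2, #5→D1 5, #6→D2 6. Service 32; fixed 11; total 43.
{D2, D3}: service 38 + fixed 6 = 44
{D1, D3}: service 38 + fixed 8 = 46
{D2}: service 56 + fixed 3 = 59
No other subset beats 43.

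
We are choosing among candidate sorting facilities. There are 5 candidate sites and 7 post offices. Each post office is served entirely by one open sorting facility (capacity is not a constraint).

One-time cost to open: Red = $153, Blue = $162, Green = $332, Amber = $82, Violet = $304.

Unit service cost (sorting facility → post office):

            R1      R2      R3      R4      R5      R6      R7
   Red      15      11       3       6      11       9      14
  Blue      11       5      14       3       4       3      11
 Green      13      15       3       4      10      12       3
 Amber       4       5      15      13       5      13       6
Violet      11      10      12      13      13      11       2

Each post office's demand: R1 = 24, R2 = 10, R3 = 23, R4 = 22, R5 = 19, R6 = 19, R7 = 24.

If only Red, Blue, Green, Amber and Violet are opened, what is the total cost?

Total cost: 1495

Each post office is assigned to its cheapest site among the open ones.
{Red, Blue, Green, Amber, Violet}: R1→Amber 4·24=96, R2→Blue 5·10=50, R3→Red 3·23=69, R4→Blue 3·22=66, R5→Blue 4·19=76, R6→Blue 3·19=57, R7→Violet 2·24=48. Service 462; fixed 1033; total 1495.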